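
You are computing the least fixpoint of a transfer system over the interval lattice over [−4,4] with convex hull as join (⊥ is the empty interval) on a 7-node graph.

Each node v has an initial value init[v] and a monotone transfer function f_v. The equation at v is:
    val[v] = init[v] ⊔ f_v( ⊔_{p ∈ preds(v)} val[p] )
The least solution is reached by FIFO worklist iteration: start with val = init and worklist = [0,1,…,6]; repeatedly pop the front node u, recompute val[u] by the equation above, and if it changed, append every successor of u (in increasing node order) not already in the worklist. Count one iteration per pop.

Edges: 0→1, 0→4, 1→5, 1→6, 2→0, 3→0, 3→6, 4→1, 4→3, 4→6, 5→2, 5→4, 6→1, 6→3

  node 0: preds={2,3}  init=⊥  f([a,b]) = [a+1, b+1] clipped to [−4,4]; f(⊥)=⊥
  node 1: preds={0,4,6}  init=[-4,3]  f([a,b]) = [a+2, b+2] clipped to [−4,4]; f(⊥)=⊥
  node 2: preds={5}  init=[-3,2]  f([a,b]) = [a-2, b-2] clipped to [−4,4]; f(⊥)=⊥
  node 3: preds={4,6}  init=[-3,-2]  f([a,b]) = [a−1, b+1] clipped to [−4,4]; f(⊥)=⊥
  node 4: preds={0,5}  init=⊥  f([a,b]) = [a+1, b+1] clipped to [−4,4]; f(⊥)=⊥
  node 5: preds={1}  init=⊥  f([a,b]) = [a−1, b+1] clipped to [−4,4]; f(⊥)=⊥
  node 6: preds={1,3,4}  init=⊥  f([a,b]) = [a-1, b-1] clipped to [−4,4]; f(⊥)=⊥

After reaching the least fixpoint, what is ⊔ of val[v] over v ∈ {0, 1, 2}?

[-4,4]

Iteration log — 16 steps:
  step 1. node 0  ⊔preds=[-3,2]  new=[-2,3]  old=⊥  +wl: 
  step 2. node 1  ⊔preds=[-2,3]  new=[-4,4]  old=[-4,3]  +wl: 
  step 3. node 2  ⊔preds=⊥  new=[-3,2]  stable
  step 4. node 3  ⊔preds=⊥  new=[-3,-2]  stable
  step 5. node 4  ⊔preds=[-2,3]  new=[-1,4]  old=⊥  +wl: 1,3
  step 6. node 5  ⊔preds=[-4,4]  new=[-4,4]  old=⊥  +wl: 2,4
  step 7. node 6  ⊔preds=[-4,4]  new=[-4,3]  old=⊥  +wl: 
  step 8. node 1  ⊔preds=[-4,4]  new=[-4,4]  stable
  step 9. node 3  ⊔preds=[-4,4]  new=[-4,4]  old=[-3,-2]  +wl: 0,6
  step 10. node 2  ⊔preds=[-4,4]  new=[-4,2]  old=[-3,2]  +wl: 
  step 11. node 4  ⊔preds=[-4,4]  new=[-3,4]  old=[-1,4]  +wl: 1,3
  step 12. node 0  ⊔preds=[-4,4]  new=[-3,4]  old=[-2,3]  +wl: 4
  step 13. node 6  ⊔preds=[-4,4]  new=[-4,3]  stable
  step 14. node 1  ⊔preds=[-4,4]  new=[-4,4]  stable
  step 15. node 3  ⊔preds=[-4,4]  new=[-4,4]  stable
  step 16. node 4  ⊔preds=[-4,4]  new=[-3,4]  stable

Least fixpoint reached:
  node 0: [-3,4]
  node 1: [-4,4]
  node 2: [-4,2]
  node 3: [-4,4]
  node 4: [-3,4]
  node 5: [-4,4]
  node 6: [-4,3]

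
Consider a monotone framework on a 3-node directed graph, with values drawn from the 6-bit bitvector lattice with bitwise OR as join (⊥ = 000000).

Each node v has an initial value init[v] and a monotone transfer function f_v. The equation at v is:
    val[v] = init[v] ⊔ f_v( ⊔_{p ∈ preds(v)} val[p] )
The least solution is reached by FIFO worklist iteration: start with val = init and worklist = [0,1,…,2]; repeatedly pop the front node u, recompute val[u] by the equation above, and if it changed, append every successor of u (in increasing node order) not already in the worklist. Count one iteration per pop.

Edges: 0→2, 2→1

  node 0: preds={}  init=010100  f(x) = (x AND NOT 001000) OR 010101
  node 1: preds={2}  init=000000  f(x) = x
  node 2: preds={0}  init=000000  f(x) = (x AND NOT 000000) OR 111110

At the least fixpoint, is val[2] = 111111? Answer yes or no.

yes

Trace (4 dequeues):
  [1] u=0 | in 000000 | out 010101 | prev 010100 | push {}
  [2] u=1 | in 000000 | out 000000 | ==
  [3] u=2 | in 010101 | out 111111 | prev 000000 | push {1}
  [4] u=1 | in 111111 | out 111111 | prev 000000 | push {}

Converged values:
  [0] 010101
  [1] 111111
  [2] 111111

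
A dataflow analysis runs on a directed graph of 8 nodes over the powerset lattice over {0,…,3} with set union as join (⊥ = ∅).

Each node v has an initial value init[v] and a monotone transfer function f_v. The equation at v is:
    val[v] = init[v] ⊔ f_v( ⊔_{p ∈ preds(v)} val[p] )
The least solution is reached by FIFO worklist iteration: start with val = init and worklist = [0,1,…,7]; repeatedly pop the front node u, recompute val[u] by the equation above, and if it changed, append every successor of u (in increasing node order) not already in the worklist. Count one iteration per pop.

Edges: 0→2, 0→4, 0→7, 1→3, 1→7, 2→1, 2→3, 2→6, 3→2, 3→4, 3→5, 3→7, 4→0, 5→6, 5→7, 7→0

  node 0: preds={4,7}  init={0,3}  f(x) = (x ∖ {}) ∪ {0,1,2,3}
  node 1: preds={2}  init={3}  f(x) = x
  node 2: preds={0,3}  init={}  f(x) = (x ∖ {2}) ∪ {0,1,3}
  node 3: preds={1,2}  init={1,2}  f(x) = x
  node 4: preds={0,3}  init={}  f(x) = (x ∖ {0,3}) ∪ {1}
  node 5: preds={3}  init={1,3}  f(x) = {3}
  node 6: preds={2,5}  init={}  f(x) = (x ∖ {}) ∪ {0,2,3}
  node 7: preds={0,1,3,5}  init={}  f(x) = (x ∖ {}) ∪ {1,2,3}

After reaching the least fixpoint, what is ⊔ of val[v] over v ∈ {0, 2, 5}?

{0,1,2,3}

Worklist (13 pops):
  #1 pop 0: in={} → {0,1,2,3} (was {0,3}); enqueue []
  #2 pop 1: in={} → {3} (no change)
  #3 pop 2: in={0,1,2,3} → {0,1,3} (was {}); enqueue [1]
  #4 pop 3: in={0,1,3} → {0,1,2,3} (was {1,2}); enqueue [2]
  #5 pop 4: in={0,1,2,3} → {1,2} (was {}); enqueue [0]
  #6 pop 5: in={0,1,2,3} → {1,3} (no change)
  #7 pop 6: in={0,1,3} → {0,1,2,3} (was {}); enqueue []
  #8 pop 7: in={0,1,2,3} → {0,1,2,3} (was {}); enqueue []
  #9 pop 1: in={0,1,3} → {0,1,3} (was {3}); enqueue [3,7]
  #10 pop 2: in={0,1,2,3} → {0,1,3} (no change)
  #11 pop 0: in={0,1,2,3} → {0,1,2,3} (no change)
  #12 pop 3: in={0,1,3} → {0,1,2,3} (no change)
  #13 pop 7: in={0,1,2,3} → {0,1,2,3} (no change)

Fixpoint:
  val[0] = {0,1,2,3}
  val[1] = {0,1,3}
  val[2] = {0,1,3}
  val[3] = {0,1,2,3}
  val[4] = {1,2}
  val[5] = {1,3}
  val[6] = {0,1,2,3}
  val[7] = {0,1,2,3}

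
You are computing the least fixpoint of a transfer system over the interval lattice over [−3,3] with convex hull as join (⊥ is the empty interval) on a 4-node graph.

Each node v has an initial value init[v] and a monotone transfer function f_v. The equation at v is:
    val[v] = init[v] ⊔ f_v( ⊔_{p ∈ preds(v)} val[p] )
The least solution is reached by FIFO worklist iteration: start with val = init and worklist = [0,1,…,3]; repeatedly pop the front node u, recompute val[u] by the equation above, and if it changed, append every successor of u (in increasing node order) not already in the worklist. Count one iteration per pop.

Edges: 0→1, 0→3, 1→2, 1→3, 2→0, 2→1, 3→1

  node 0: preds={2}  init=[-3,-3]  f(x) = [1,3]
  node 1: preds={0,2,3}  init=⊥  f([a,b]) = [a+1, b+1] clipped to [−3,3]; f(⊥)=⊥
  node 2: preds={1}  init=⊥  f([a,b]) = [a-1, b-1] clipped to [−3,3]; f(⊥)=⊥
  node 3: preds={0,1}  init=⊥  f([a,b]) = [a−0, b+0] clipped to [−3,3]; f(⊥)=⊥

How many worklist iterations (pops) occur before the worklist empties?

Iteration log — 6 steps:
  step 1. node 0  ⊔preds=⊥  new=[-3,3]  old=[-3,-3]  +wl: 
  step 2. node 1  ⊔preds=[-3,3]  new=[-2,3]  old=⊥  +wl: 
  step 3. node 2  ⊔preds=[-2,3]  new=[-3,2]  old=⊥  +wl: 0,1
  step 4. node 3  ⊔preds=[-3,3]  new=[-3,3]  old=⊥  +wl: 
  step 5. node 0  ⊔preds=[-3,2]  new=[-3,3]  stable
  step 6. node 1  ⊔preds=[-3,3]  new=[-2,3]  stable

Least fixpoint reached:
  node 0: [-3,3]
  node 1: [-2,3]
  node 2: [-3,2]
  node 3: [-3,3]

6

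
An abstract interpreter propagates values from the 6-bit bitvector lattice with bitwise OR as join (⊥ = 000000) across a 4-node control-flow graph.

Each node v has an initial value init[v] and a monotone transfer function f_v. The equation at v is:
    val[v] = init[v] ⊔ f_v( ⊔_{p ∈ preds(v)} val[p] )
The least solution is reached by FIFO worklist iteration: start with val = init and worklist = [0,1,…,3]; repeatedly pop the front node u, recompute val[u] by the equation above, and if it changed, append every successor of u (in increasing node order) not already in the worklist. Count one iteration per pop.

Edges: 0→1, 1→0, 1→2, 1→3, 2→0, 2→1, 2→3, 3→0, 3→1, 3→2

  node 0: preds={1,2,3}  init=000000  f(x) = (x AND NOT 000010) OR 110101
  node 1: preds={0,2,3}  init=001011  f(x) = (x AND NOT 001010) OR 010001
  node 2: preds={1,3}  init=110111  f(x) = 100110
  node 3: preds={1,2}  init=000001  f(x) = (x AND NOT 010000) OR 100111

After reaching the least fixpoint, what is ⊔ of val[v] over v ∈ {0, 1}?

Trace (7 dequeues):
  [1] u=0 | in 111111 | out 111101 | prev 000000 | push {}
  [2] u=1 | in 111111 | out 111111 | prev 001011 | push {0}
  [3] u=2 | in 111111 | out 110111 | ==
  [4] u=3 | in 111111 | out 101111 | prev 000001 | push {1,2}
  [5] u=0 | in 111111 | out 111101 | ==
  [6] u=1 | in 111111 | out 111111 | ==
  [7] u=2 | in 111111 | out 110111 | ==

Converged values:
  [0] 111101
  [1] 111111
  [2] 110111
  [3] 101111

111111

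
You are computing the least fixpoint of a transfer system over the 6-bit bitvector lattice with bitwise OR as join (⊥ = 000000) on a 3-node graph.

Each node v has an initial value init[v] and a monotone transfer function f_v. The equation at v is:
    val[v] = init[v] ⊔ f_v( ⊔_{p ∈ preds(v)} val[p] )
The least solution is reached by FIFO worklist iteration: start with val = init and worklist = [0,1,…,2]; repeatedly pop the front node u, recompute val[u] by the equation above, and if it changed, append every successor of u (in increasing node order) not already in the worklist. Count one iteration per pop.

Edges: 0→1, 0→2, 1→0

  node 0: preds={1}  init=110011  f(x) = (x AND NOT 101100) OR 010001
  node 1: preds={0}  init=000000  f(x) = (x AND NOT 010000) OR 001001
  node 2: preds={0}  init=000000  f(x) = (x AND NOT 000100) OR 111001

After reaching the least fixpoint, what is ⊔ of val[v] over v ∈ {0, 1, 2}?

Trace (4 dequeues):
  [1] u=0 | in 000000 | out 110011 | ==
  [2] u=1 | in 110011 | out 101011 | prev 000000 | push {0}
  [3] u=2 | in 110011 | out 111011 | prev 000000 | push {}
  [4] u=0 | in 101011 | out 110011 | ==

Converged values:
  [0] 110011
  [1] 101011
  [2] 111011

111011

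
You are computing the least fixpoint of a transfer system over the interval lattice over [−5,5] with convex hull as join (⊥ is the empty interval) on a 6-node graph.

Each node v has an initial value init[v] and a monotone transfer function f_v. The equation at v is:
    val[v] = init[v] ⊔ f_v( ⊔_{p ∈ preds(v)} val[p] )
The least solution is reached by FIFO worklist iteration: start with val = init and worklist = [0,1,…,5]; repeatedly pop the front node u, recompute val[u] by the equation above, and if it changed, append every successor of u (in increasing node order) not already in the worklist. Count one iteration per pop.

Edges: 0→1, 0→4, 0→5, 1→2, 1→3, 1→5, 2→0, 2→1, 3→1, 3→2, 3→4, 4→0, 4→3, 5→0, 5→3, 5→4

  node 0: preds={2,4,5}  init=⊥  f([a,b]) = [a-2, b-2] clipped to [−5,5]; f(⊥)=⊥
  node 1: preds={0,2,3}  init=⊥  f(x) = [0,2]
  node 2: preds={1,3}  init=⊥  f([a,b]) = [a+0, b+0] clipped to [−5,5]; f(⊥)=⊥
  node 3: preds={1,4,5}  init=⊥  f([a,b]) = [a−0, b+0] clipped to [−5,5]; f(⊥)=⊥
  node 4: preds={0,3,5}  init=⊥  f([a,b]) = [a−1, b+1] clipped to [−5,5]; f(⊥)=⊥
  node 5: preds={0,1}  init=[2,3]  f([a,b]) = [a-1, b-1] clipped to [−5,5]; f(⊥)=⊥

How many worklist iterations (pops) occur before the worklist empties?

28

Trace (28 dequeues):
  [1] u=0 | in [2,3] | out [0,1] | prev ⊥ | push {}
  [2] u=1 | in [0,1] | out [0,2] | prev ⊥ | push {}
  [3] u=2 | in [0,2] | out [0,2] | prev ⊥ | push {0,1}
  [4] u=3 | in [0,3] | out [0,3] | prev ⊥ | push {2}
  [5] u=4 | in [0,3] | out [-1,4] | prev ⊥ | push {3}
  [6] u=5 | in [0,2] | out [-1,3] | prev [2,3] | push {4}
  [7] u=0 | in [-1,4] | out [-3,2] | prev [0,1] | push {5}
  [8] u=1 | in [-3,3] | out [0,2] | ==
  [9] u=2 | in [0,3] | out [0,3] | prev [0,2] | push {0,1}
  [10] u=3 | in [-1,4] | out [-1,4] | prev [0,3] | push {2}
  [11] u=4 | in [-3,4] | out [-4,5] | prev [-1,4] | push {3}
  [12] u=5 | in [-3,2] | out [-4,3] | prev [-1,3] | push {4}
  [13] u=0 | in [-4,5] | out [-5,3] | prev [-3,2] | push {5}
  [14] u=1 | in [-5,4] | out [0,2] | ==
  [15] u=2 | in [-1,4] | out [-1,4] | prev [0,3] | push {0,1}
  [16] u=3 | in [-4,5] | out [-4,5] | prev [-1,4] | push {2}
  [17] u=4 | in [-5,5] | out [-5,5] | prev [-4,5] | push {3}
  [18] u=5 | in [-5,3] | out [-5,3] | prev [-4,3] | push {4}
  [19] u=0 | in [-5,5] | out [-5,3] | ==
  [20] u=1 | in [-5,5] | out [0,2] | ==
  [21] u=2 | in [-4,5] | out [-4,5] | prev [-1,4] | push {0,1}
  [22] u=3 | in [-5,5] | out [-5,5] | prev [-4,5] | push {2}
  [23] u=4 | in [-5,5] | out [-5,5] | ==
  [24] u=0 | in [-5,5] | out [-5,3] | ==
  [25] u=1 | in [-5,5] | out [0,2] | ==
  [26] u=2 | in [-5,5] | out [-5,5] | prev [-4,5] | push {0,1}
  [27] u=0 | in [-5,5] | out [-5,3] | ==
  [28] u=1 | in [-5,5] | out [0,2] | ==

Converged values:
  [0] [-5,3]
  [1] [0,2]
  [2] [-5,5]
  [3] [-5,5]
  [4] [-5,5]
  [5] [-5,3]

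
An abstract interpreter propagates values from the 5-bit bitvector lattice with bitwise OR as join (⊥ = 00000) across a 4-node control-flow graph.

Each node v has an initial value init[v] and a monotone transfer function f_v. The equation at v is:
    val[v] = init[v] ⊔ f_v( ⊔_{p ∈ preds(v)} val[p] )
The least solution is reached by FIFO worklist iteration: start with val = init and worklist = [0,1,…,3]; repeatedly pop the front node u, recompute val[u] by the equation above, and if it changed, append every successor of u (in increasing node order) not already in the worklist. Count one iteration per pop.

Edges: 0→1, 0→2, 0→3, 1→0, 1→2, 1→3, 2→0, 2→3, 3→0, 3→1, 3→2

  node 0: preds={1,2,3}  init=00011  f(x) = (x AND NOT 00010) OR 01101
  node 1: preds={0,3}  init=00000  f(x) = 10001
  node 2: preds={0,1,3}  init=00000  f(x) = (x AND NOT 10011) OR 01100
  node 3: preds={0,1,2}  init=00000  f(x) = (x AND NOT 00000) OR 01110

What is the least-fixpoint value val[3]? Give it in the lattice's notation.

11111

Trace (8 dequeues):
  [1] u=0 | in 00000 | out 01111 | prev 00011 | push {}
  [2] u=1 | in 01111 | out 10001 | prev 00000 | push {0}
  [3] u=2 | in 11111 | out 01100 | prev 00000 | push {}
  [4] u=3 | in 11111 | out 11111 | prev 00000 | push {1,2}
  [5] u=0 | in 11111 | out 11111 | prev 01111 | push {3}
  [6] u=1 | in 11111 | out 10001 | ==
  [7] u=2 | in 11111 | out 01100 | ==
  [8] u=3 | in 11111 | out 11111 | ==

Converged values:
  [0] 11111
  [1] 10001
  [2] 01100
  [3] 11111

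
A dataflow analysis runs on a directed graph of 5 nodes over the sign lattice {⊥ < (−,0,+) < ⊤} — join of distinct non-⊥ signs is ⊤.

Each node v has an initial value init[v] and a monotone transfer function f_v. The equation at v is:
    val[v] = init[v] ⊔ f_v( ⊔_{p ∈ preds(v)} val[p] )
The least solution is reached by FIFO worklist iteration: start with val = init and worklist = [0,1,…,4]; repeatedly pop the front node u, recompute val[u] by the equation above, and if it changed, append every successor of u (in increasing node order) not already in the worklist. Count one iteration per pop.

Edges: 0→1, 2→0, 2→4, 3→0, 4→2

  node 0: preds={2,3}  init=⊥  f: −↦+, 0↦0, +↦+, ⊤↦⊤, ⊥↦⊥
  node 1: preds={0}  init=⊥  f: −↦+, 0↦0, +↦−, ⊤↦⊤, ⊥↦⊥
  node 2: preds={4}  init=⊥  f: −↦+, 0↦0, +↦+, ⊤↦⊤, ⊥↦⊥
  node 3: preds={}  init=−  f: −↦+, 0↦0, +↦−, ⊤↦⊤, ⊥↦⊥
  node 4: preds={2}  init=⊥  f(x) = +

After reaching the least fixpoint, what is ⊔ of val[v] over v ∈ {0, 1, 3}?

⊤

Iteration log — 9 steps:
  step 1. node 0  ⊔preds=−  new=+  old=⊥  +wl: 
  step 2. node 1  ⊔preds=+  new=−  old=⊥  +wl: 
  step 3. node 2  ⊔preds=⊥  new=⊥  stable
  step 4. node 3  ⊔preds=⊥  new=−  stable
  step 5. node 4  ⊔preds=⊥  new=+  old=⊥  +wl: 2
  step 6. node 2  ⊔preds=+  new=+  old=⊥  +wl: 0,4
  step 7. node 0  ⊔preds=⊤  new=⊤  old=+  +wl: 1
  step 8. node 4  ⊔preds=+  new=+  stable
  step 9. node 1  ⊔preds=⊤  new=⊤  old=−  +wl: 

Least fixpoint reached:
  node 0: ⊤
  node 1: ⊤
  node 2: +
  node 3: −
  node 4: +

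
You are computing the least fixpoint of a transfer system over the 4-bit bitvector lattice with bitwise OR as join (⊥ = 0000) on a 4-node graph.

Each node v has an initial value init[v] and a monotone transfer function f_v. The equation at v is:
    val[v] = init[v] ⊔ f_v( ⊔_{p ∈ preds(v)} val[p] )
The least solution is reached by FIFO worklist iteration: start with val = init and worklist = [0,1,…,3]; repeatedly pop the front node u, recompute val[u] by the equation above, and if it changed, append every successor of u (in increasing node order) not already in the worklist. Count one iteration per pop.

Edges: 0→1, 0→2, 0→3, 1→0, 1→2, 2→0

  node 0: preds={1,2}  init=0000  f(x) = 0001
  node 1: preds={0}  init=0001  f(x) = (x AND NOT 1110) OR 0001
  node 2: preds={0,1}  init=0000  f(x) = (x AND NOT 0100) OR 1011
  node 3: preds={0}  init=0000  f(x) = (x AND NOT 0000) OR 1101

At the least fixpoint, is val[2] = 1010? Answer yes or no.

Trace (5 dequeues):
  [1] u=0 | in 0001 | out 0001 | prev 0000 | push {}
  [2] u=1 | in 0001 | out 0001 | ==
  [3] u=2 | in 0001 | out 1011 | prev 0000 | push {0}
  [4] u=3 | in 0001 | out 1101 | prev 0000 | push {}
  [5] u=0 | in 1011 | out 0001 | ==

Converged values:
  [0] 0001
  [1] 0001
  [2] 1011
  [3] 1101

no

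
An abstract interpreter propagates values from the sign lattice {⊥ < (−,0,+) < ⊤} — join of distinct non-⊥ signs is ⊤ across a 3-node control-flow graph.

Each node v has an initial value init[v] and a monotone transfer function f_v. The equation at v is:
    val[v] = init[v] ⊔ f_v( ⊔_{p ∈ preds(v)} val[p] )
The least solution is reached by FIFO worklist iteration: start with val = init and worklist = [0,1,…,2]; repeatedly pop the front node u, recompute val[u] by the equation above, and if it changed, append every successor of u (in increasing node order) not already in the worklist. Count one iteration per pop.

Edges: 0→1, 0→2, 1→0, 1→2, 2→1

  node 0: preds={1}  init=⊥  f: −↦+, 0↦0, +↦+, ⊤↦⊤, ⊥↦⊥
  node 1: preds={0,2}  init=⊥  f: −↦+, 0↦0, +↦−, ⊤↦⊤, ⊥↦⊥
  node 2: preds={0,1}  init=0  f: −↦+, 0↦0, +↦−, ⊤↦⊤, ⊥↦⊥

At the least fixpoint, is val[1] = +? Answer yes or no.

no

Worklist (6 pops):
  #1 pop 0: in=⊥ → ⊥ (no change)
  #2 pop 1: in=0 → 0 (was ⊥); enqueue [0]
  #3 pop 2: in=0 → 0 (no change)
  #4 pop 0: in=0 → 0 (was ⊥); enqueue [1,2]
  #5 pop 1: in=0 → 0 (no change)
  #6 pop 2: in=0 → 0 (no change)

Fixpoint:
  val[0] = 0
  val[1] = 0
  val[2] = 0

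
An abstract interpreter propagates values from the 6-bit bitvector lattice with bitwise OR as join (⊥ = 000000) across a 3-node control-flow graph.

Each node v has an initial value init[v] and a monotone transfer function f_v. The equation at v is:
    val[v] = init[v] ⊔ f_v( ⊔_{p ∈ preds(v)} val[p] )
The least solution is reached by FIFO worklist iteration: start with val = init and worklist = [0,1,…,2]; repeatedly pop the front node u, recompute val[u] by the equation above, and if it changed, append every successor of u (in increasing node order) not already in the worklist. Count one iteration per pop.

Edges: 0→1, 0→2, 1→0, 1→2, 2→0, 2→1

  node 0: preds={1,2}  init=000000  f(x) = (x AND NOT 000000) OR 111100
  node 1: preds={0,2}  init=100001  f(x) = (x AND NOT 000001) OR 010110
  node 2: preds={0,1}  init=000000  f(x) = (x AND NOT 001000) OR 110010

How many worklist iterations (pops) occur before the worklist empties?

6

Iteration log — 6 steps:
  step 1. node 0  ⊔preds=100001  new=111101  old=000000  +wl: 
  step 2. node 1  ⊔preds=111101  new=111111  old=100001  +wl: 0
  step 3. node 2  ⊔preds=111111  new=110111  old=000000  +wl: 1
  step 4. node 0  ⊔preds=111111  new=111111  old=111101  +wl: 2
  step 5. node 1  ⊔preds=111111  new=111111  stable
  step 6. node 2  ⊔preds=111111  new=110111  stable

Least fixpoint reached:
  node 0: 111111
  node 1: 111111
  node 2: 110111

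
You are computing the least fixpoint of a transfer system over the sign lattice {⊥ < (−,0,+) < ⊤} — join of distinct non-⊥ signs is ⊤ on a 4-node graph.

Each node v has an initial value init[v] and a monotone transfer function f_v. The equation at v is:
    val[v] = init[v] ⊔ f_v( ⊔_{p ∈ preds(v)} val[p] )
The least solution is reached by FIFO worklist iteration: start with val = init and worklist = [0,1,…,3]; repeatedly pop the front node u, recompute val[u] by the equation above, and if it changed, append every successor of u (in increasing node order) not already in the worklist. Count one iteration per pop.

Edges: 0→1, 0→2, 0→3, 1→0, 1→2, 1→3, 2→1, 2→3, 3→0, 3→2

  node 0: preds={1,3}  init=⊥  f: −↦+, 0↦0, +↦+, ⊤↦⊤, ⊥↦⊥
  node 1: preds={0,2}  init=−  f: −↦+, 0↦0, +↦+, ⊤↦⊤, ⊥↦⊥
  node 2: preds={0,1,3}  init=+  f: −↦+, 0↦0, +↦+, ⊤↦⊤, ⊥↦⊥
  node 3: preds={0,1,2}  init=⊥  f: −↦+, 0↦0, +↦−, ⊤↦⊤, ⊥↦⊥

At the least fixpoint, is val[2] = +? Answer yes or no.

no

Iteration log — 8 steps:
  step 1. node 0  ⊔preds=−  new=+  old=⊥  +wl: 
  step 2. node 1  ⊔preds=+  new=⊤  old=−  +wl: 0
  step 3. node 2  ⊔preds=⊤  new=⊤  old=+  +wl: 1
  step 4. node 3  ⊔preds=⊤  new=⊤  old=⊥  +wl: 2
  step 5. node 0  ⊔preds=⊤  new=⊤  old=+  +wl: 3
  step 6. node 1  ⊔preds=⊤  new=⊤  stable
  step 7. node 2  ⊔preds=⊤  new=⊤  stable
  step 8. node 3  ⊔preds=⊤  new=⊤  stable

Least fixpoint reached:
  node 0: ⊤
  node 1: ⊤
  node 2: ⊤
  node 3: ⊤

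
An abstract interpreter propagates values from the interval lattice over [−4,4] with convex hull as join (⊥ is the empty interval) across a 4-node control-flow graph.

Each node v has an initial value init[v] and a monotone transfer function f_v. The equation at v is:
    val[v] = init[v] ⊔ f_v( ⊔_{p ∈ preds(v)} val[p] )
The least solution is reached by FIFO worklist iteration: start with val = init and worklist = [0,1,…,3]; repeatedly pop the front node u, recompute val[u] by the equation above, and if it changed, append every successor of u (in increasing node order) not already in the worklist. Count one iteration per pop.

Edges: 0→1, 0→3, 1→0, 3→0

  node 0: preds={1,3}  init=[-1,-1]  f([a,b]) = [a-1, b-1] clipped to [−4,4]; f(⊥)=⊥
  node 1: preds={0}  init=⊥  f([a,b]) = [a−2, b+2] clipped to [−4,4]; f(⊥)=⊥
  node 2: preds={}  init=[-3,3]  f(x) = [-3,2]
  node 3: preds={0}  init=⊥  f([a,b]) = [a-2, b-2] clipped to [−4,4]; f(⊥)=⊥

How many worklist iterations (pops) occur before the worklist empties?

17

Iteration log — 17 steps:
  step 1. node 0  ⊔preds=⊥  new=[-1,-1]  stable
  step 2. node 1  ⊔preds=[-1,-1]  new=[-3,1]  old=⊥  +wl: 0
  step 3. node 2  ⊔preds=⊥  new=[-3,3]  stable
  step 4. node 3  ⊔preds=[-1,-1]  new=[-3,-3]  old=⊥  +wl: 
  step 5. node 0  ⊔preds=[-3,1]  new=[-4,0]  old=[-1,-1]  +wl: 1,3
  step 6. node 1  ⊔preds=[-4,0]  new=[-4,2]  old=[-3,1]  +wl: 0
  step 7. node 3  ⊔preds=[-4,0]  new=[-4,-2]  old=[-3,-3]  +wl: 
  step 8. node 0  ⊔preds=[-4,2]  new=[-4,1]  old=[-4,0]  +wl: 1,3
  step 9. node 1  ⊔preds=[-4,1]  new=[-4,3]  old=[-4,2]  +wl: 0
  step 10. node 3  ⊔preds=[-4,1]  new=[-4,-1]  old=[-4,-2]  +wl: 
  step 11. node 0  ⊔preds=[-4,3]  new=[-4,2]  old=[-4,1]  +wl: 1,3
  step 12. node 1  ⊔preds=[-4,2]  new=[-4,4]  old=[-4,3]  +wl: 0
  step 13. node 3  ⊔preds=[-4,2]  new=[-4,0]  old=[-4,-1]  +wl: 
  step 14. node 0  ⊔preds=[-4,4]  new=[-4,3]  old=[-4,2]  +wl: 1,3
  step 15. node 1  ⊔preds=[-4,3]  new=[-4,4]  stable
  step 16. node 3  ⊔preds=[-4,3]  new=[-4,1]  old=[-4,0]  +wl: 0
  step 17. node 0  ⊔preds=[-4,4]  new=[-4,3]  stable

Least fixpoint reached:
  node 0: [-4,3]
  node 1: [-4,4]
  node 2: [-3,3]
  node 3: [-4,1]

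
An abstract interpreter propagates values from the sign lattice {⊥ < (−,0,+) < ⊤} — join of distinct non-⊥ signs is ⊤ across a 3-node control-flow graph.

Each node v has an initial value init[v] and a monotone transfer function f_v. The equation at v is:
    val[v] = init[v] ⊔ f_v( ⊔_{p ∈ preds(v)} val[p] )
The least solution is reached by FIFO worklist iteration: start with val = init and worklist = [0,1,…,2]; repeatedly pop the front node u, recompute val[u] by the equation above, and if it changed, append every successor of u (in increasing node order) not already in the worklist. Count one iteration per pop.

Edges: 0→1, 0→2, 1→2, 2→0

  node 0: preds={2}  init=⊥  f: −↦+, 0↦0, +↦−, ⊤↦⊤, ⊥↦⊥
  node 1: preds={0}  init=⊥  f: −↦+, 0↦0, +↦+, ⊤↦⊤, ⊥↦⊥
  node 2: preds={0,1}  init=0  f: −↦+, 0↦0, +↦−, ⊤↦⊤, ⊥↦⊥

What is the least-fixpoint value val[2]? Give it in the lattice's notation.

0

Iteration log — 3 steps:
  step 1. node 0  ⊔preds=0  new=0  old=⊥  +wl: 
  step 2. node 1  ⊔preds=0  new=0  old=⊥  +wl: 
  step 3. node 2  ⊔preds=0  new=0  stable

Least fixpoint reached:
  node 0: 0
  node 1: 0
  node 2: 0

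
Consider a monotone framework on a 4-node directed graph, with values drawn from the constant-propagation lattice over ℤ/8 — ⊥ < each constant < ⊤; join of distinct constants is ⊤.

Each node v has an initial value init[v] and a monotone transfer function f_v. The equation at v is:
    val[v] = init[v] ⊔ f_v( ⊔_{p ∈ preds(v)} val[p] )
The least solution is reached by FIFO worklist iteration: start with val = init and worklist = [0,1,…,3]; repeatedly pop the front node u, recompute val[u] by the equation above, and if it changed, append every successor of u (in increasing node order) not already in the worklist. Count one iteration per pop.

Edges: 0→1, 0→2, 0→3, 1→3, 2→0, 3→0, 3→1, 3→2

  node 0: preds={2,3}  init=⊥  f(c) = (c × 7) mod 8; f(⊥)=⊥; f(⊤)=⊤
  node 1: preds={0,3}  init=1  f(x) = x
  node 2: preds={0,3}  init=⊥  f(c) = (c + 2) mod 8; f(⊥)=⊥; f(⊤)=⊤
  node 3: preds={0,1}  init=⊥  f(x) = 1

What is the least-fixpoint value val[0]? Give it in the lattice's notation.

Worklist (12 pops):
  #1 pop 0: in=⊥ → ⊥ (no change)
  #2 pop 1: in=⊥ → 1 (no change)
  #3 pop 2: in=⊥ → ⊥ (no change)
  #4 pop 3: in=1 → 1 (was ⊥); enqueue [0,1,2]
  #5 pop 0: in=1 → 7 (was ⊥); enqueue [3]
  #6 pop 1: in=⊤ → ⊤ (was 1); enqueue []
  #7 pop 2: in=⊤ → ⊤ (was ⊥); enqueue [0]
  #8 pop 3: in=⊤ → 1 (no change)
  #9 pop 0: in=⊤ → ⊤ (was 7); enqueue [1,2,3]
  #10 pop 1: in=⊤ → ⊤ (no change)
  #11 pop 2: in=⊤ → ⊤ (no change)
  #12 pop 3: in=⊤ → 1 (no change)

Fixpoint:
  val[0] = ⊤
  val[1] = ⊤
  val[2] = ⊤
  val[3] = 1

⊤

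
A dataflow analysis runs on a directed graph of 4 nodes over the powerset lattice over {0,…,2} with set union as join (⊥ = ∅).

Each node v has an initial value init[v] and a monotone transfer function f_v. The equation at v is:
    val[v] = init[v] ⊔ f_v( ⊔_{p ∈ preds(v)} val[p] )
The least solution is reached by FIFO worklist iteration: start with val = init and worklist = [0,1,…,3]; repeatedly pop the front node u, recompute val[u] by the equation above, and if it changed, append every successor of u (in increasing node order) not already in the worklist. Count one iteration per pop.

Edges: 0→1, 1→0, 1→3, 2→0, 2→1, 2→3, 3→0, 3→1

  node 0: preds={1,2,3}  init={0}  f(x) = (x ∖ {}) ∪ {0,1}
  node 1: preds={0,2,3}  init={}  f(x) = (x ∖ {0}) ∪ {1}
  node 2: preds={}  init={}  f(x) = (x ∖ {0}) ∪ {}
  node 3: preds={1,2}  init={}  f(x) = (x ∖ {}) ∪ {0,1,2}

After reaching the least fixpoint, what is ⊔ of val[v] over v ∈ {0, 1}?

Worklist (8 pops):
  #1 pop 0: in={} → {0,1} (was {0}); enqueue []
  #2 pop 1: in={0,1} → {1} (was {}); enqueue [0]
  #3 pop 2: in={} → {} (no change)
  #4 pop 3: in={1} → {0,1,2} (was {}); enqueue [1]
  #5 pop 0: in={0,1,2} → {0,1,2} (was {0,1}); enqueue []
  #6 pop 1: in={0,1,2} → {1,2} (was {1}); enqueue [0,3]
  #7 pop 0: in={0,1,2} → {0,1,2} (no change)
  #8 pop 3: in={1,2} → {0,1,2} (no change)

Fixpoint:
  val[0] = {0,1,2}
  val[1] = {1,2}
  val[2] = {}
  val[3] = {0,1,2}

{0,1,2}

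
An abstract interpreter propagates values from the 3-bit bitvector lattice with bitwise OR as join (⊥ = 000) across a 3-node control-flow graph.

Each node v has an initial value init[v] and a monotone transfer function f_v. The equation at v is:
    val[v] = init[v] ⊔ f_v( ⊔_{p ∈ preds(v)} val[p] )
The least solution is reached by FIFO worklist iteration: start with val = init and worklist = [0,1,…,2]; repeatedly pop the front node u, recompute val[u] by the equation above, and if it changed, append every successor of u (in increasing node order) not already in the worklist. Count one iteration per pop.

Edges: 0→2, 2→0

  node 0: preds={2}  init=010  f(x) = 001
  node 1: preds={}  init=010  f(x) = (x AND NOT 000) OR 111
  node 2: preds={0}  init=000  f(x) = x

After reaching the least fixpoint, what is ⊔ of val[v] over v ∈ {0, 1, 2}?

Trace (4 dequeues):
  [1] u=0 | in 000 | out 011 | prev 010 | push {}
  [2] u=1 | in 000 | out 111 | prev 010 | push {}
  [3] u=2 | in 011 | out 011 | prev 000 | push {0}
  [4] u=0 | in 011 | out 011 | ==

Converged values:
  [0] 011
  [1] 111
  [2] 011

111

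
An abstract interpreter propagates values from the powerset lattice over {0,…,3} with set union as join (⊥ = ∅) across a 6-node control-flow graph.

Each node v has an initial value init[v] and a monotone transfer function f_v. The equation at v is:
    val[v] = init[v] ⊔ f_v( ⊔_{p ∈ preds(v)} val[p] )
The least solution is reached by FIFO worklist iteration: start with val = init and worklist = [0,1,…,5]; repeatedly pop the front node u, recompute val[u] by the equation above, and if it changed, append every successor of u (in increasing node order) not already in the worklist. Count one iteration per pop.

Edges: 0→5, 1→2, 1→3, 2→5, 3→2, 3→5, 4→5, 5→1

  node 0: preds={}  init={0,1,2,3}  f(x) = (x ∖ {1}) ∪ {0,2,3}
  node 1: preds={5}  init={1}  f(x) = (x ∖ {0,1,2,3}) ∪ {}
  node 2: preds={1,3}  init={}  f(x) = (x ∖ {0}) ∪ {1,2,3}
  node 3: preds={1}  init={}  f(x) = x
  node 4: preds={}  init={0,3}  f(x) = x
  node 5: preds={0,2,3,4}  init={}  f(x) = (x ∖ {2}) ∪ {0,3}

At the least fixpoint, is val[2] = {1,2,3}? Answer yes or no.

yes

Trace (8 dequeues):
  [1] u=0 | in {} | out {0,1,2,3} | ==
  [2] u=1 | in {} | out {1} | ==
  [3] u=2 | in {1} | out {1,2,3} | prev {} | push {}
  [4] u=3 | in {1} | out {1} | prev {} | push {2}
  [5] u=4 | in {} | out {0,3} | ==
  [6] u=5 | in {0,1,2,3} | out {0,1,3} | prev {} | push {1}
  [7] u=2 | in {1} | out {1,2,3} | ==
  [8] u=1 | in {0,1,3} | out {1} | ==

Converged values:
  [0] {0,1,2,3}
  [1] {1}
  [2] {1,2,3}
  [3] {1}
  [4] {0,3}
  [5] {0,1,3}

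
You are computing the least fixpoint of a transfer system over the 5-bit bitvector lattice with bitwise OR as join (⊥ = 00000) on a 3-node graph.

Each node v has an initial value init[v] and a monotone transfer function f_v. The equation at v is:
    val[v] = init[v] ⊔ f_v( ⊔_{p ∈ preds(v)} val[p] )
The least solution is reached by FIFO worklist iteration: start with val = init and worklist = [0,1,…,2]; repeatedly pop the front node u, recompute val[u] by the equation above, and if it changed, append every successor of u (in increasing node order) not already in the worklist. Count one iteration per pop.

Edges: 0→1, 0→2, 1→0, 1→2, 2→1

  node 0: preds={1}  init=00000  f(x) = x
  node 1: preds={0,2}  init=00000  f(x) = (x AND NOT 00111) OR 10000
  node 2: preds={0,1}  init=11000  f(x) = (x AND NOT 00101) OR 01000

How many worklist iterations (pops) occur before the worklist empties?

6

Iteration log — 6 steps:
  step 1. node 0  ⊔preds=00000  new=00000  stable
  step 2. node 1  ⊔preds=11000  new=11000  old=00000  +wl: 0
  step 3. node 2  ⊔preds=11000  new=11000  stable
  step 4. node 0  ⊔preds=11000  new=11000  old=00000  +wl: 1,2
  step 5. node 1  ⊔preds=11000  new=11000  stable
  step 6. node 2  ⊔preds=11000  new=11000  stable

Least fixpoint reached:
  node 0: 11000
  node 1: 11000
  node 2: 11000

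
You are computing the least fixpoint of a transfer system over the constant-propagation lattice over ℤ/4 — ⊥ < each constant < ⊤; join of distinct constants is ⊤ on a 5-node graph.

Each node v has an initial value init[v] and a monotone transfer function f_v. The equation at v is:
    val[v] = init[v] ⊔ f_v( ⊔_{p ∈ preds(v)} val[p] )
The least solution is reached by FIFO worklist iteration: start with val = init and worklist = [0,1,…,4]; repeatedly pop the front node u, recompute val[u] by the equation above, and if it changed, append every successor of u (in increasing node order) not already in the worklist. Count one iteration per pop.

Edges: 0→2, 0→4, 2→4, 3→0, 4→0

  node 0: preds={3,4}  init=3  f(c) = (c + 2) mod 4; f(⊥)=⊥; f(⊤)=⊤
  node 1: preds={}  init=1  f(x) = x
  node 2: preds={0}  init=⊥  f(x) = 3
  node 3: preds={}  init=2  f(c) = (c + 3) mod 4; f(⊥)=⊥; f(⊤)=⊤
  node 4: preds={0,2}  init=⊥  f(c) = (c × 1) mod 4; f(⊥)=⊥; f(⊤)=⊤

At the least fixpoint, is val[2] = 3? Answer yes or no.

Iteration log — 6 steps:
  step 1. node 0  ⊔preds=2  new=⊤  old=3  +wl: 
  step 2. node 1  ⊔preds=⊥  new=1  stable
  step 3. node 2  ⊔preds=⊤  new=3  old=⊥  +wl: 
  step 4. node 3  ⊔preds=⊥  new=2  stable
  step 5. node 4  ⊔preds=⊤  new=⊤  old=⊥  +wl: 0
  step 6. node 0  ⊔preds=⊤  new=⊤  stable

Least fixpoint reached:
  node 0: ⊤
  node 1: 1
  node 2: 3
  node 3: 2
  node 4: ⊤

yes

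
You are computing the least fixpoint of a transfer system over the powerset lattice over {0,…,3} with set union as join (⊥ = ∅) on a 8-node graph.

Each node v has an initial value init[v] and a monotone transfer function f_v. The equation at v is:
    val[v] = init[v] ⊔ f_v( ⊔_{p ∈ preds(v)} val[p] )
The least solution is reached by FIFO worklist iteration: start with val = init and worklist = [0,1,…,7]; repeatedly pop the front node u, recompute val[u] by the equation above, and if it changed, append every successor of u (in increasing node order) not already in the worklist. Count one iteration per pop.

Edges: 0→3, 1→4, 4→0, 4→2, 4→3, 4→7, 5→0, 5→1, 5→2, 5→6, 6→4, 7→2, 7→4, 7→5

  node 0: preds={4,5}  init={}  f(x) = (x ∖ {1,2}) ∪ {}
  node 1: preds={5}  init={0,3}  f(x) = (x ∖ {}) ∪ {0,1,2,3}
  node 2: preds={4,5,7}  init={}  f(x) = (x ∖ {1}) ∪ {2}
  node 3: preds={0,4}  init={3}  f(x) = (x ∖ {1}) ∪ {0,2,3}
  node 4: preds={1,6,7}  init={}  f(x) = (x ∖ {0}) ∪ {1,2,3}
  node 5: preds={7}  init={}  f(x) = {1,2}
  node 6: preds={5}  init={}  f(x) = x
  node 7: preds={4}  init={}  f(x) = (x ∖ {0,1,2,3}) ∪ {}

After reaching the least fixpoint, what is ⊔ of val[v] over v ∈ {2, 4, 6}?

{1,2,3}

Iteration log — 13 steps:
  step 1. node 0  ⊔preds={}  new={}  stable
  step 2. node 1  ⊔preds={}  new={0,1,2,3}  old={0,3}  +wl: 
  step 3. node 2  ⊔preds={}  new={2}  old={}  +wl: 
  step 4. node 3  ⊔preds={}  new={0,2,3}  old={3}  +wl: 
  step 5. node 4  ⊔preds={0,1,2,3}  new={1,2,3}  old={}  +wl: 0,2,3
  step 6. node 5  ⊔preds={}  new={1,2}  old={}  +wl: 1
  step 7. node 6  ⊔preds={1,2}  new={1,2}  old={}  +wl: 4
  step 8. node 7  ⊔preds={1,2,3}  new={}  stable
  step 9. node 0  ⊔preds={1,2,3}  new={3}  old={}  +wl: 
  step 10. node 2  ⊔preds={1,2,3}  new={2,3}  old={2}  +wl: 
  step 11. node 3  ⊔preds={1,2,3}  new={0,2,3}  stable
  step 12. node 1  ⊔preds={1,2}  new={0,1,2,3}  stable
  step 13. node 4  ⊔preds={0,1,2,3}  new={1,2,3}  stable

Least fixpoint reached:
  node 0: {3}
  node 1: {0,1,2,3}
  node 2: {2,3}
  node 3: {0,2,3}
  node 4: {1,2,3}
  node 5: {1,2}
  node 6: {1,2}
  node 7: {}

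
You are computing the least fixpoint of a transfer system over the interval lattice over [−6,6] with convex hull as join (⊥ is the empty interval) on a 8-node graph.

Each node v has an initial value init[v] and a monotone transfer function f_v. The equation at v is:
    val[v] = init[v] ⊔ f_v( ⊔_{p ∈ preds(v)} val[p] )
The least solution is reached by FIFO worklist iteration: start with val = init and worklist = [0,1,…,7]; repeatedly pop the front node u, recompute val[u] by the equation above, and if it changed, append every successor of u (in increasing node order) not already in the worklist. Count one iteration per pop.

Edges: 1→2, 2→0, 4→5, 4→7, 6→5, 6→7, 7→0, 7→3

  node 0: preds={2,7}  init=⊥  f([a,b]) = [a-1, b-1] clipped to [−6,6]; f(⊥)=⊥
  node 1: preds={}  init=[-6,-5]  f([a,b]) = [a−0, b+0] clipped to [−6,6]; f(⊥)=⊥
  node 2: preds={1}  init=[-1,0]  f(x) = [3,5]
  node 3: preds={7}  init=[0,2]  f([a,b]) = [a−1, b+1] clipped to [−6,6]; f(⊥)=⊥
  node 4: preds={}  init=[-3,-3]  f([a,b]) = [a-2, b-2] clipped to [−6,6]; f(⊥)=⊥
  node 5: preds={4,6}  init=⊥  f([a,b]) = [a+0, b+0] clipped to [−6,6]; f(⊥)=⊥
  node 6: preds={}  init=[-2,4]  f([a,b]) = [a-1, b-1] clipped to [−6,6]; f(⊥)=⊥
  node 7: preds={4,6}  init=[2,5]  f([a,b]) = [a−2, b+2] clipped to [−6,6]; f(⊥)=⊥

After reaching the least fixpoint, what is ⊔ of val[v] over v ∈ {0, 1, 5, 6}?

Iteration log — 10 steps:
  step 1. node 0  ⊔preds=[-1,5]  new=[-2,4]  old=⊥  +wl: 
  step 2. node 1  ⊔preds=⊥  new=[-6,-5]  stable
  step 3. node 2  ⊔preds=[-6,-5]  new=[-1,5]  old=[-1,0]  +wl: 0
  step 4. node 3  ⊔preds=[2,5]  new=[0,6]  old=[0,2]  +wl: 
  step 5. node 4  ⊔preds=⊥  new=[-3,-3]  stable
  step 6. node 5  ⊔preds=[-3,4]  new=[-3,4]  old=⊥  +wl: 
  step 7. node 6  ⊔preds=⊥  new=[-2,4]  stable
  step 8. node 7  ⊔preds=[-3,4]  new=[-5,6]  old=[2,5]  +wl: 3
  step 9. node 0  ⊔preds=[-5,6]  new=[-6,5]  old=[-2,4]  +wl: 
  step 10. node 3  ⊔preds=[-5,6]  new=[-6,6]  old=[0,6]  +wl: 

Least fixpoint reached:
  node 0: [-6,5]
  node 1: [-6,-5]
  node 2: [-1,5]
  node 3: [-6,6]
  node 4: [-3,-3]
  node 5: [-3,4]
  node 6: [-2,4]
  node 7: [-5,6]

[-6,5]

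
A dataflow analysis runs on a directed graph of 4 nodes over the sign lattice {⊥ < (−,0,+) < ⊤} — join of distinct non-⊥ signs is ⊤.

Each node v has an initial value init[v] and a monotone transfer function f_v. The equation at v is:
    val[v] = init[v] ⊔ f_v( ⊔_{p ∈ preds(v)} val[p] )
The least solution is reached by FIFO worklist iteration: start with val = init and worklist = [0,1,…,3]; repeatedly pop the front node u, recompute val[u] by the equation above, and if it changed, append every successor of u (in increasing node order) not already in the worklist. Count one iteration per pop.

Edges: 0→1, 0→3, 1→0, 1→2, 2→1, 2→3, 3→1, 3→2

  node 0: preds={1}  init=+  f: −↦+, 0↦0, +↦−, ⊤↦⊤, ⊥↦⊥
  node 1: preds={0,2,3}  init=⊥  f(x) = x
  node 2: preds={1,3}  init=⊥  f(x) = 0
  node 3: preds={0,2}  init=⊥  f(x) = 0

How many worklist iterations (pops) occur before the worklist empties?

9

Trace (9 dequeues):
  [1] u=0 | in ⊥ | out + | ==
  [2] u=1 | in + | out + | prev ⊥ | push {0}
  [3] u=2 | in + | out 0 | prev ⊥ | push {1}
  [4] u=3 | in ⊤ | out 0 | prev ⊥ | push {2}
  [5] u=0 | in + | out ⊤ | prev + | push {3}
  [6] u=1 | in ⊤ | out ⊤ | prev + | push {0}
  [7] u=2 | in ⊤ | out 0 | ==
  [8] u=3 | in ⊤ | out 0 | ==
  [9] u=0 | in ⊤ | out ⊤ | ==

Converged values:
  [0] ⊤
  [1] ⊤
  [2] 0
  [3] 0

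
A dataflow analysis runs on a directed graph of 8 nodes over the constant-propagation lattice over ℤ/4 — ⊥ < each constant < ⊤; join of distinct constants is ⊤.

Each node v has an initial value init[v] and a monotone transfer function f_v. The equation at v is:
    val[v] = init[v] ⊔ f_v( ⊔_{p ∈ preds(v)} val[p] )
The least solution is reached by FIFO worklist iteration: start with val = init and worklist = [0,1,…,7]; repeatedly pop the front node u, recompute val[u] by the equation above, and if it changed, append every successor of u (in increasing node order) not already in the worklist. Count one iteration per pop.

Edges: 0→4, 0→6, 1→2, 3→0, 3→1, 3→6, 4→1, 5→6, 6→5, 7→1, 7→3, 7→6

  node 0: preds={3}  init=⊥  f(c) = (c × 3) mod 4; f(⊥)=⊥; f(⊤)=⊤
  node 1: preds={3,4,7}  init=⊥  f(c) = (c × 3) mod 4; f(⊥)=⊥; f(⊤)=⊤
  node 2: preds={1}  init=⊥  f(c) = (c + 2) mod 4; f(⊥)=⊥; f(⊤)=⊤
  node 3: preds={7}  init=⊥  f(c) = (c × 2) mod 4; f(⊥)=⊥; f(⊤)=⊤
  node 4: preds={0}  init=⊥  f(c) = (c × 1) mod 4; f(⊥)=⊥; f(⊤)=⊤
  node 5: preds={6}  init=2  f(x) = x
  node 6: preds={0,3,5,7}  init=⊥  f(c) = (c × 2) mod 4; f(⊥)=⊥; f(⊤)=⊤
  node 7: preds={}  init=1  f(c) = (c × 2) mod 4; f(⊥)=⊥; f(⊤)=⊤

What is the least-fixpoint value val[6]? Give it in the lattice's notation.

Trace (15 dequeues):
  [1] u=0 | in ⊥ | out ⊥ | ==
  [2] u=1 | in 1 | out 3 | prev ⊥ | push {}
  [3] u=2 | in 3 | out 1 | prev ⊥ | push {}
  [4] u=3 | in 1 | out 2 | prev ⊥ | push {0,1}
  [5] u=4 | in ⊥ | out ⊥ | ==
  [6] u=5 | in ⊥ | out 2 | ==
  [7] u=6 | in ⊤ | out ⊤ | prev ⊥ | push {5}
  [8] u=7 | in ⊥ | out 1 | ==
  [9] u=0 | in 2 | out 2 | prev ⊥ | push {4,6}
  [10] u=1 | in ⊤ | out ⊤ | prev 3 | push {2}
  [11] u=5 | in ⊤ | out ⊤ | prev 2 | push {}
  [12] u=4 | in 2 | out 2 | prev ⊥ | push {1}
  [13] u=6 | in ⊤ | out ⊤ | ==
  [14] u=2 | in ⊤ | out ⊤ | prev 1 | push {}
  [15] u=1 | in ⊤ | out ⊤ | ==

Converged values:
  [0] 2
  [1] ⊤
  [2] ⊤
  [3] 2
  [4] 2
  [5] ⊤
  [6] ⊤
  [7] 1

⊤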